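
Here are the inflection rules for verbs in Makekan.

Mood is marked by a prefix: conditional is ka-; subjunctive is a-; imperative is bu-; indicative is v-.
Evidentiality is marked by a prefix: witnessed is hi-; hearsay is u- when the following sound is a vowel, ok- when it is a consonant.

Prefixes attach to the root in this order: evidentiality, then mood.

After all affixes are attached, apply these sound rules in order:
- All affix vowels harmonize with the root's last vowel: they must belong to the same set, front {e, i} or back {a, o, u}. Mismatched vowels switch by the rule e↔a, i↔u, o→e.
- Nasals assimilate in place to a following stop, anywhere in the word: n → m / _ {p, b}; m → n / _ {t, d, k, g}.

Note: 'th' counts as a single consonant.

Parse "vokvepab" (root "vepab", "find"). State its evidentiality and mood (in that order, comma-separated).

Segment: v-ok-vepab.
evidentiality: u/ok- → hearsay.
mood: v- → indicative.

hearsay, indicative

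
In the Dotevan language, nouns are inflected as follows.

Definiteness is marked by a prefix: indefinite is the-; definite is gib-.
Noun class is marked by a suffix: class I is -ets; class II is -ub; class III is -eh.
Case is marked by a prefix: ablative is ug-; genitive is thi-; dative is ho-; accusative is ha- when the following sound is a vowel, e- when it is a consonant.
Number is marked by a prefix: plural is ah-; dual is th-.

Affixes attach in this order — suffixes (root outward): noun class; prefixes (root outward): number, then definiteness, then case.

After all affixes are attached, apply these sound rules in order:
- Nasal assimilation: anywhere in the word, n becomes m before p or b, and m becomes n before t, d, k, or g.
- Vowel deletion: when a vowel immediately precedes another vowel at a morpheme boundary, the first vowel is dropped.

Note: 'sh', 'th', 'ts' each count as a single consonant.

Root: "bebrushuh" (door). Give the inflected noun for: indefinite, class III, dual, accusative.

Attach number dual th- → thbebrushuh.
Attach definiteness indefinite the- → thethbebrushuh.
Attach noun class class III -eh → thethbebrushuheh.
Attach case accusative e- (before consonant 'th') → ethethbebrushuheh.
Nasal assimilation: no change.
Vowel deletion: no change.

ethethbebrushuheh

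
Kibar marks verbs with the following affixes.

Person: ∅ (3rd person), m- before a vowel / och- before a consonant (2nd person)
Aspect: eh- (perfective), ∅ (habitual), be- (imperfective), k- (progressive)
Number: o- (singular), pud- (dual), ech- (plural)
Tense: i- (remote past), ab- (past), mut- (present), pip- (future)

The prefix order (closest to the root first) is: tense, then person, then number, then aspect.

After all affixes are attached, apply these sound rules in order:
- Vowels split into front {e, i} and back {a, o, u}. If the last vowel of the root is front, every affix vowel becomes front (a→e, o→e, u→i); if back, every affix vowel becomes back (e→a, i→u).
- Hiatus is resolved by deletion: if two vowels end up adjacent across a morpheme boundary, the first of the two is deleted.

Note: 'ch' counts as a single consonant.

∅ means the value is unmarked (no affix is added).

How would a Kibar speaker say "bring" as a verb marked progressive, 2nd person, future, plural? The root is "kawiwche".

kechechpipkawiwche

Attach tense future pip- → pipkawiwche.
Attach person 2nd person och- (before consonant 'p') → ochpipkawiwche.
Attach number plural ech- → echochpipkawiwche.
Attach aspect progressive k- → kechochpipkawiwche.
Apply vowel harmony: kechochpipkawiwche → kechechpipkawiwche.
Vowel deletion: no change.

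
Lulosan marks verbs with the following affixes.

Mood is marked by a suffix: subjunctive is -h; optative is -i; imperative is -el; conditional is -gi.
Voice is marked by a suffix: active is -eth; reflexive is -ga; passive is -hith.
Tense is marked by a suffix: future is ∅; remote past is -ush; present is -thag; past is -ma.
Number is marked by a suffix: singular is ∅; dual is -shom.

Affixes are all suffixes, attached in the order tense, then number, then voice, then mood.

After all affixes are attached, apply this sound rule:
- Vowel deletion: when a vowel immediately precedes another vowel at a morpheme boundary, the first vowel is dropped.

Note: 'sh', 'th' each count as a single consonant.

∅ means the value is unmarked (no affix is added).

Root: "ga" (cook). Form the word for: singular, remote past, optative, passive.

gushhithi

Attach tense remote past -ush → gaush.
number = singular: zero marking, form stays gaush.
Attach voice passive -hith → gaushhith.
Attach mood optative -i → gaushhithi.
Apply vowel deletion: gaushhithi → gushhithi.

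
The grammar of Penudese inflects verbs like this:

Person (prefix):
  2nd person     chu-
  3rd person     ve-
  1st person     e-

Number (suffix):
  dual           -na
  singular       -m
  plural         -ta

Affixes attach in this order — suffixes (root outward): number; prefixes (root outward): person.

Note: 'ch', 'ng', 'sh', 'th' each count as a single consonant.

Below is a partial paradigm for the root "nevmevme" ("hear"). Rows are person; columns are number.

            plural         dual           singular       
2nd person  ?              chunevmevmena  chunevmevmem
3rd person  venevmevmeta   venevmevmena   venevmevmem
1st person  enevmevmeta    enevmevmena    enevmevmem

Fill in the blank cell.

chunevmevmeta

Attach person 2nd person chu- → chunevmevme.
Attach number plural -ta → chunevmevmeta.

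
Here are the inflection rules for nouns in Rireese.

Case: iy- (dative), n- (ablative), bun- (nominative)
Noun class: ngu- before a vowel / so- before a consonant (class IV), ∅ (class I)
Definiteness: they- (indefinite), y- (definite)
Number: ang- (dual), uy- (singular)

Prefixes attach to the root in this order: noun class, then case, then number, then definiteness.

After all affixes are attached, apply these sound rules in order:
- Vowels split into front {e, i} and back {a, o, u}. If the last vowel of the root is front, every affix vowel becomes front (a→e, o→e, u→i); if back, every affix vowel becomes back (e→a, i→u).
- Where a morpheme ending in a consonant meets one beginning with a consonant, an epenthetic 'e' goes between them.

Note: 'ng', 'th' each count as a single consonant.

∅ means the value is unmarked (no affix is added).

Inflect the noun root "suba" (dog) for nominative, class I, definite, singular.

noun class = class I: zero marking, form stays suba.
Attach case nominative bun- → bunsuba.
Attach number singular uy- → uybunsuba.
Attach definiteness definite y- → yuybunsuba.
Vowel harmony: no change.
Apply epenthesis: yuybunsuba → yuyebunesuba.

yuyebunesuba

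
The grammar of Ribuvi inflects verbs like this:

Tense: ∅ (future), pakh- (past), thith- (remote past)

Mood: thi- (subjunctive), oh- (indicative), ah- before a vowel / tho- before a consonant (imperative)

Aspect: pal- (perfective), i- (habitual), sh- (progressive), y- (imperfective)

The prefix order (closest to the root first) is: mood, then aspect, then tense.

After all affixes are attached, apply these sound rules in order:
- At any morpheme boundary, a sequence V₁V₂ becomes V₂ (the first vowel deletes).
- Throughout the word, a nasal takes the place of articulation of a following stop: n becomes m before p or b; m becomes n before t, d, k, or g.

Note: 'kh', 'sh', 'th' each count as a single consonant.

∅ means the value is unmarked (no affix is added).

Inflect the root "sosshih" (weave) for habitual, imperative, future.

ithososshih

Attach mood imperative tho- (before consonant 's') → thososshih.
Attach aspect habitual i- → ithososshih.
tense = future: zero marking, form stays ithososshih.
Vowel deletion: no change.
Nasal assimilation: no change.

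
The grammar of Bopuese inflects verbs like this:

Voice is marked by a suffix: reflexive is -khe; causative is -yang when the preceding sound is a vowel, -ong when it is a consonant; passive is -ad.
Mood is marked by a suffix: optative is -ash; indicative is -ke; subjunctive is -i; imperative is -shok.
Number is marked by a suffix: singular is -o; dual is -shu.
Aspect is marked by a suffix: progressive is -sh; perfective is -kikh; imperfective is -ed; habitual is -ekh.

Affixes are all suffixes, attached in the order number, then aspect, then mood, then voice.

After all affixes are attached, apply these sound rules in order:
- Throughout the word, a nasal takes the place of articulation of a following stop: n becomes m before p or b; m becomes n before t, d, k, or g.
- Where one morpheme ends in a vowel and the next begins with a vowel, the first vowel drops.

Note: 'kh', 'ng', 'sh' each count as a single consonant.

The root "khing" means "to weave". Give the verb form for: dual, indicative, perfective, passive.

khingshukikhkad

Attach number dual -shu → khingshu.
Attach aspect perfective -kikh → khingshukikh.
Attach mood indicative -ke → khingshukikhke.
Attach voice passive -ad → khingshukikhkead.
Nasal assimilation: no change.
Apply vowel deletion: khingshukikhkead → khingshukikhkad.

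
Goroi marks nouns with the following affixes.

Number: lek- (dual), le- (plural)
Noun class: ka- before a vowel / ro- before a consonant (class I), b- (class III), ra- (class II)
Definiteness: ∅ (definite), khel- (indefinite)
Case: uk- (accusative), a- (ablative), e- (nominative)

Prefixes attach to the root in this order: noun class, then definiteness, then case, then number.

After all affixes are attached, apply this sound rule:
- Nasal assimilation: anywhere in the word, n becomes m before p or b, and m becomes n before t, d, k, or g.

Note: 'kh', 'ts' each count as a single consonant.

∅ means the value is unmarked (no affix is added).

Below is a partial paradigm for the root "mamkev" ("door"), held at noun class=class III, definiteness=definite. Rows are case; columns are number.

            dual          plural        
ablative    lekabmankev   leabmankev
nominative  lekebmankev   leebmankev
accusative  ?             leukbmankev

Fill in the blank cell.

Attach noun class class III b- → bmamkev.
definiteness = definite: zero marking, form stays bmamkev.
Attach case accusative uk- → ukbmamkev.
Attach number dual lek- → lekukbmamkev.
Apply nasal assimilation: lekukbmamkev → lekukbmankev.

lekukbmankev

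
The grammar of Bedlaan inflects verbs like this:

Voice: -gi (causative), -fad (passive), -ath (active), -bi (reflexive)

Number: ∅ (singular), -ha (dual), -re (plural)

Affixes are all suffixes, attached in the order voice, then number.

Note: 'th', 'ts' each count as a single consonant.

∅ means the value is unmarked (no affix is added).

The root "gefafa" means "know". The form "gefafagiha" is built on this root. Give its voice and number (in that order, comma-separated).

Segment: gefafa-gi-ha.
voice: -gi → causative.
number: -ha → dual.

causative, dual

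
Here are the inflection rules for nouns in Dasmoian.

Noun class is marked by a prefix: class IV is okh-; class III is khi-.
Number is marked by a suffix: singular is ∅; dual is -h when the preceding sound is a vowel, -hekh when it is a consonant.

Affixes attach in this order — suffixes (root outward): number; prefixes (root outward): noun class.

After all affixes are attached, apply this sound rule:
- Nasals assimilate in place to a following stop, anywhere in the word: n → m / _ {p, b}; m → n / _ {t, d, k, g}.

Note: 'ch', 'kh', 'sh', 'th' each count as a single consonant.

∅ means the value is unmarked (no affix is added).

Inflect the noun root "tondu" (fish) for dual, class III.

Attach number dual -h (after vowel 'u') → tonduh.
Attach noun class class III khi- → khitonduh.
Nasal assimilation: no change.

khitonduh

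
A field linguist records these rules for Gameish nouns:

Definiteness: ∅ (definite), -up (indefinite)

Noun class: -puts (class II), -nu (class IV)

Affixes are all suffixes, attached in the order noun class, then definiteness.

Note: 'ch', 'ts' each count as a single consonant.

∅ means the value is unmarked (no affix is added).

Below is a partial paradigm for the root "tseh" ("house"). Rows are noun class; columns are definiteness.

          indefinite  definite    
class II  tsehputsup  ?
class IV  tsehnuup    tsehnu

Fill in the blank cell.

Attach noun class class II -puts → tsehputs.
definiteness = definite: zero marking, form stays tsehputs.

tsehputs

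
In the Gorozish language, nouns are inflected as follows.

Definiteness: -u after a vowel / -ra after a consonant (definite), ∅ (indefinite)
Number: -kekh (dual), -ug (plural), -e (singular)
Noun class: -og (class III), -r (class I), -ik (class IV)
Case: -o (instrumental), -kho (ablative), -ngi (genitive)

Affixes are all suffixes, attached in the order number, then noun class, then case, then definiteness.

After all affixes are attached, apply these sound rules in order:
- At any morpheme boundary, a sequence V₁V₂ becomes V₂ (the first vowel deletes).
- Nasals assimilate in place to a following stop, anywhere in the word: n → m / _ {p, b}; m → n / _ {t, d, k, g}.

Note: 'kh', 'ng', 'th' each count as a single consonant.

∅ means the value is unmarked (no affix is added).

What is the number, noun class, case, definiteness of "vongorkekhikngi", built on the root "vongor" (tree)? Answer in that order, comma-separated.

dual, class IV, genitive, indefinite

Segment: vongor-kekh-ik-ngi.
number: -kekh → dual.
noun class: -ik → class IV.
case: -ngi → genitive.
definiteness: ∅ → indefinite.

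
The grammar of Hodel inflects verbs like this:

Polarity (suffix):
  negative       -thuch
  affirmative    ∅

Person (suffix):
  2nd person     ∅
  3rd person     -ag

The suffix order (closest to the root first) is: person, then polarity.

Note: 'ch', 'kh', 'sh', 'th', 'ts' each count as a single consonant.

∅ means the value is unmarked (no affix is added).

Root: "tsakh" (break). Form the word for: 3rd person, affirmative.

tsakhag

Attach person 3rd person -ag → tsakhag.
polarity = affirmative: zero marking, form stays tsakhag.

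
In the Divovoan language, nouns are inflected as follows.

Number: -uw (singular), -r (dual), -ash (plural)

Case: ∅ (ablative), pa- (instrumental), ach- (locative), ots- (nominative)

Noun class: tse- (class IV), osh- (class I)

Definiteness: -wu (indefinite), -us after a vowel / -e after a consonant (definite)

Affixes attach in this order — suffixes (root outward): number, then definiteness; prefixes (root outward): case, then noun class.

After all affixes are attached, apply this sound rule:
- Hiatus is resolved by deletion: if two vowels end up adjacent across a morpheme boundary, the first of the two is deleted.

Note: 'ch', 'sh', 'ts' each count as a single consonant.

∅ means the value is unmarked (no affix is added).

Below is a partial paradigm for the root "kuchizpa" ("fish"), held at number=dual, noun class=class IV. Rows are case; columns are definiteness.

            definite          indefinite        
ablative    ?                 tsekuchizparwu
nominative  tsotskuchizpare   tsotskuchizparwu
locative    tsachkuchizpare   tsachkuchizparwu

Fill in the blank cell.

case = ablative: zero marking, form stays kuchizpa.
Attach number dual -r → kuchizpar.
Attach noun class class IV tse- → tsekuchizpar.
Attach definiteness definite -e (after consonant 'r') → tsekuchizpare.
Vowel deletion: no change.

tsekuchizpare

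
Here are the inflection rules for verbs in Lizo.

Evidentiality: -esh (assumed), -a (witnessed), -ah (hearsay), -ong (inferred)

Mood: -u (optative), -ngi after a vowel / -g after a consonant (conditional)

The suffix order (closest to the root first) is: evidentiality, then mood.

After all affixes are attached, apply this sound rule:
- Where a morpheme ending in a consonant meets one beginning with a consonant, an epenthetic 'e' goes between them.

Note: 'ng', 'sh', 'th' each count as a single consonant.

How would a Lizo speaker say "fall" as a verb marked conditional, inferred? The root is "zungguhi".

zungguhiongeg

Attach evidentiality inferred -ong → zungguhiong.
Attach mood conditional -g (after consonant 'ng') → zungguhiongg.
Apply epenthesis: zungguhiongg → zungguhiongeg.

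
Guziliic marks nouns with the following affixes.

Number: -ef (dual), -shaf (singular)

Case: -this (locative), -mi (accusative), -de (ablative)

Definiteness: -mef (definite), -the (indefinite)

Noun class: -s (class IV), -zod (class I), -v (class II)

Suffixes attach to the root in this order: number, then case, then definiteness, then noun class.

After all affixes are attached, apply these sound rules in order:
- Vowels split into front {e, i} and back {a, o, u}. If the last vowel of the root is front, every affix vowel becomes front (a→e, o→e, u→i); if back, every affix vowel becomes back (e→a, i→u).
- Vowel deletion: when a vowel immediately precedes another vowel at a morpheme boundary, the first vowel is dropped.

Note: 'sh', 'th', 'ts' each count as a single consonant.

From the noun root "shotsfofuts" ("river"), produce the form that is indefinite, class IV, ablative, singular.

Attach number singular -shaf → shotsfofutsshaf.
Attach case ablative -de → shotsfofutsshafde.
Attach definiteness indefinite -the → shotsfofutsshafdethe.
Attach noun class class IV -s → shotsfofutsshafdethes.
Apply vowel harmony: shotsfofutsshafdethes → shotsfofutsshafdathas.
Vowel deletion: no change.

shotsfofutsshafdathas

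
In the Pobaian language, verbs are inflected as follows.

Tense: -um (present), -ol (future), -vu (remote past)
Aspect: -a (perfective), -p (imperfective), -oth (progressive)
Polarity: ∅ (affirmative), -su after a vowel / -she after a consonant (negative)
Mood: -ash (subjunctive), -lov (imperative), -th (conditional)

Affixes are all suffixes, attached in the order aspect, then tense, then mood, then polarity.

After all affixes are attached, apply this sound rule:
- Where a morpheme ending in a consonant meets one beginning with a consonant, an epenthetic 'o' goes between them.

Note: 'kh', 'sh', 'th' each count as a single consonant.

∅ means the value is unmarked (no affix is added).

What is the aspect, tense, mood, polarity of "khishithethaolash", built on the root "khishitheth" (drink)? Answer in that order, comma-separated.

perfective, future, subjunctive, affirmative

Segment: khishitheth-a-ol-ash.
aspect: -a → perfective.
tense: -ol → future.
mood: -ash → subjunctive.
polarity: ∅ → affirmative.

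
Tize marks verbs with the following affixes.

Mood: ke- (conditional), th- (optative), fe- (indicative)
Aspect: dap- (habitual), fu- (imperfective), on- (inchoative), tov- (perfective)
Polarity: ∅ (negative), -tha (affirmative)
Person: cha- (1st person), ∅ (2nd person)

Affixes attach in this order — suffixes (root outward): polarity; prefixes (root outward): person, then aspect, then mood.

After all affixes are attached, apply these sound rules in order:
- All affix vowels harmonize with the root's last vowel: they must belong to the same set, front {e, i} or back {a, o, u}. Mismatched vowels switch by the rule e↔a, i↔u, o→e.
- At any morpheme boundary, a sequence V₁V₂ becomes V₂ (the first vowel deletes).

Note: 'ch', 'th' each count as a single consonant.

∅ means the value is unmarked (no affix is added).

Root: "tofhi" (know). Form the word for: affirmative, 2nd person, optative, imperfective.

thfitofhithe

person = 2nd person: zero marking, form stays tofhi.
Attach aspect imperfective fu- → futofhi.
Attach mood optative th- → thfutofhi.
Attach polarity affirmative -tha → thfutofhitha.
Apply vowel harmony: thfutofhitha → thfitofhithe.
Vowel deletion: no change.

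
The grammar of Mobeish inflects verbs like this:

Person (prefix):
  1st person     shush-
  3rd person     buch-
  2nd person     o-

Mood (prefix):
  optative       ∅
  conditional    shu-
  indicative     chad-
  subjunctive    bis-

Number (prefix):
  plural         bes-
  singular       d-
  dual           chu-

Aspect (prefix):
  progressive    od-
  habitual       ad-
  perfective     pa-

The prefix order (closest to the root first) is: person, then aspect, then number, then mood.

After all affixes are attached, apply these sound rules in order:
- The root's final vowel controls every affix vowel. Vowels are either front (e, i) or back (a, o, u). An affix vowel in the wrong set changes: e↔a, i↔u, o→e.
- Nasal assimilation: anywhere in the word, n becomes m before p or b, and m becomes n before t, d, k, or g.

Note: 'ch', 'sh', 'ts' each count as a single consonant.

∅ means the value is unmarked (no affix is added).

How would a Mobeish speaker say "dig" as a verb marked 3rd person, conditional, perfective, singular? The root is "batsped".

shidpebichbatsped

Attach person 3rd person buch- → buchbatsped.
Attach aspect perfective pa- → pabuchbatsped.
Attach number singular d- → dpabuchbatsped.
Attach mood conditional shu- → shudpabuchbatsped.
Apply vowel harmony: shudpabuchbatsped → shidpebichbatsped.
Nasal assimilation: no change.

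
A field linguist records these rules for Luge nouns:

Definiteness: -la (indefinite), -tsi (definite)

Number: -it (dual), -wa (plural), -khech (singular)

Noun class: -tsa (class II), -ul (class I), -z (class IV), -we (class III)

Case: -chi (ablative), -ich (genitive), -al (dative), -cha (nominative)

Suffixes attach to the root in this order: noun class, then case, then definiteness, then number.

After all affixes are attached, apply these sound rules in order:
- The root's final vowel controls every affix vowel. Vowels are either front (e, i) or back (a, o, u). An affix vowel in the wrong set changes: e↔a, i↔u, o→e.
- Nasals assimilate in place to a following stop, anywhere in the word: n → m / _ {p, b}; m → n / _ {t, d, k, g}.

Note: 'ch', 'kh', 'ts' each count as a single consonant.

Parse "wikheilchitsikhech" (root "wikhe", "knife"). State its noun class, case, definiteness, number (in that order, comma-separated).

Segment: wikhe-ul-chi-tsi-khech.
noun class: -ul → class I.
case: -chi → ablative.
definiteness: -tsi → definite.
number: -khech → singular.

class I, ablative, definite, singular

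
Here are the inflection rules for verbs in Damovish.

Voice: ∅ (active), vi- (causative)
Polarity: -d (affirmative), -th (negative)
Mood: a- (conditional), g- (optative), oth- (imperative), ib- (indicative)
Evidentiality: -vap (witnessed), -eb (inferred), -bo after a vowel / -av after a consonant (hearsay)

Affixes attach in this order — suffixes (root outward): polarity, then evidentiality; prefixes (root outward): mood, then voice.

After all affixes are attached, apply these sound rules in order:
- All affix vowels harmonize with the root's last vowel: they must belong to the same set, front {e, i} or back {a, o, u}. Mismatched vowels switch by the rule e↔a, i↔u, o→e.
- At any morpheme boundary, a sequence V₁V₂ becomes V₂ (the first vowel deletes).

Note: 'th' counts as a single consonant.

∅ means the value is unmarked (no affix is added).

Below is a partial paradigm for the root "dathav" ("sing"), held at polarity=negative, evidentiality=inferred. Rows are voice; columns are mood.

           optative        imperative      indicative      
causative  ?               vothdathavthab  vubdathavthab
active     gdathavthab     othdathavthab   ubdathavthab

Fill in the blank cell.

Attach mood optative g- → gdathav.
Attach polarity negative -th → gdathavth.
Attach voice causative vi- → vigdathavth.
Attach evidentiality inferred -eb → vigdathavtheb.
Apply vowel harmony: vigdathavtheb → vugdathavthab.
Vowel deletion: no change.

vugdathavthab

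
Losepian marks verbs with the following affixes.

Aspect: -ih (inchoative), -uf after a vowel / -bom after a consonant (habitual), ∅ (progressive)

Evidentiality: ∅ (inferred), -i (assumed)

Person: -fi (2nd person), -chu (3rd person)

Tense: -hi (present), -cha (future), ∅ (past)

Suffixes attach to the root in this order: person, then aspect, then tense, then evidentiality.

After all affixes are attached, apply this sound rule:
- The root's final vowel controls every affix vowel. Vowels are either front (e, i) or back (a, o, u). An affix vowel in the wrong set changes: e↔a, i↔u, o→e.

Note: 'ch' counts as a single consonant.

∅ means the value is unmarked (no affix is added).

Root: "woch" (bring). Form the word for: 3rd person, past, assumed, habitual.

wochchuufu

Attach person 3rd person -chu → wochchu.
Attach aspect habitual -uf (after vowel 'u') → wochchuuf.
tense = past: zero marking, form stays wochchuuf.
Attach evidentiality assumed -i → wochchuufi.
Apply vowel harmony: wochchuufi → wochchuufu.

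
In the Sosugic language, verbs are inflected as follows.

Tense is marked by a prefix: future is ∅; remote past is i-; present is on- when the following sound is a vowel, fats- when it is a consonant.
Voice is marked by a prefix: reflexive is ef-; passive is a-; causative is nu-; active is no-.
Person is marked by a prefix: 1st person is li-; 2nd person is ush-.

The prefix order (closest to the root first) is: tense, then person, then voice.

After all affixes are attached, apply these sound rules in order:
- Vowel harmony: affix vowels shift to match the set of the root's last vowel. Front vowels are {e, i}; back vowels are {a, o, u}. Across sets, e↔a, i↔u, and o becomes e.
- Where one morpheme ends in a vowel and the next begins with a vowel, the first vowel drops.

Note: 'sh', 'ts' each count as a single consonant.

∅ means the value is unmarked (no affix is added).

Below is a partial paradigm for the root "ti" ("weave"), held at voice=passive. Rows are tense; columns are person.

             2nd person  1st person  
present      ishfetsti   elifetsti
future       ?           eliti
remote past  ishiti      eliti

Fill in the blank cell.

ishti

tense = future: zero marking, form stays ti.
Attach person 2nd person ush- → ushti.
Attach voice passive a- → aushti.
Apply vowel harmony: aushti → eishti.
Apply vowel deletion: eishti → ishti.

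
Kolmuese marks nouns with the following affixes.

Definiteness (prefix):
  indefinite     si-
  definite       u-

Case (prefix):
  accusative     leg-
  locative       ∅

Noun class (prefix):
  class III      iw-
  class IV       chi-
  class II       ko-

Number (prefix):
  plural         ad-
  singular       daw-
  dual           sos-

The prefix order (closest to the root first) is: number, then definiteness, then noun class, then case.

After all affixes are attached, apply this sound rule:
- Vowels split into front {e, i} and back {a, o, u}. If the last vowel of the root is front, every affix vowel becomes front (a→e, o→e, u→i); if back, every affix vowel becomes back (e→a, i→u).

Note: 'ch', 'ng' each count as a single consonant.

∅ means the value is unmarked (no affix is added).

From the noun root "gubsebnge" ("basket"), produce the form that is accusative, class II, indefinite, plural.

legkesiedgubsebnge

Attach number plural ad- → adgubsebnge.
Attach definiteness indefinite si- → siadgubsebnge.
Attach noun class class II ko- → kosiadgubsebnge.
Attach case accusative leg- → legkosiadgubsebnge.
Apply vowel harmony: legkosiadgubsebnge → legkesiedgubsebnge.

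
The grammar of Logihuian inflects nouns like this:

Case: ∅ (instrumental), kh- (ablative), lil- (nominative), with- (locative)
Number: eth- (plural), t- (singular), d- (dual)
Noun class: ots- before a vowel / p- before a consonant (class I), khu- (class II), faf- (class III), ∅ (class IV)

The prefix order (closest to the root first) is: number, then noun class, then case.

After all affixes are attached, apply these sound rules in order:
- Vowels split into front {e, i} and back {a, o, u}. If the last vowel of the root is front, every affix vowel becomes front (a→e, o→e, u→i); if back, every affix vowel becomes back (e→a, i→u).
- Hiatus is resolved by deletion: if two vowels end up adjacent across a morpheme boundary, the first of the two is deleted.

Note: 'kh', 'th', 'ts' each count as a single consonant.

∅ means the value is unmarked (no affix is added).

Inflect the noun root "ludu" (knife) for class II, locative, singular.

Attach number singular t- → tludu.
Attach noun class class II khu- → khutludu.
Attach case locative with- → withkhutludu.
Apply vowel harmony: withkhutludu → wuthkhutludu.
Vowel deletion: no change.

wuthkhutludu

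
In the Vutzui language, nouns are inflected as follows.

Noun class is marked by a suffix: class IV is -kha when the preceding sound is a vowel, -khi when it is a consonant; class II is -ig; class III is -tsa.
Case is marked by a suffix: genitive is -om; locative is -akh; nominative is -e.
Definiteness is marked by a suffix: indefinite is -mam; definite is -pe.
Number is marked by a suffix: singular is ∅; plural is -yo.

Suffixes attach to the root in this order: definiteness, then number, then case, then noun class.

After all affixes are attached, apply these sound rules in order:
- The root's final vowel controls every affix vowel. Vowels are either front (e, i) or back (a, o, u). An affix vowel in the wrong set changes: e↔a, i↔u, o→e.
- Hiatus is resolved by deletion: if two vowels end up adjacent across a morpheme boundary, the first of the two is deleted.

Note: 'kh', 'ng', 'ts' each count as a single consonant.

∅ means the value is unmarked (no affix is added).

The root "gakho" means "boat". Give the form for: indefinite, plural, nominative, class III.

gakhomamyatsa

Attach definiteness indefinite -mam → gakhomam.
Attach number plural -yo → gakhomamyo.
Attach case nominative -e → gakhomamyoe.
Attach noun class class III -tsa → gakhomamyoetsa.
Apply vowel harmony: gakhomamyoetsa → gakhomamyoatsa.
Apply vowel deletion: gakhomamyoatsa → gakhomamyatsa.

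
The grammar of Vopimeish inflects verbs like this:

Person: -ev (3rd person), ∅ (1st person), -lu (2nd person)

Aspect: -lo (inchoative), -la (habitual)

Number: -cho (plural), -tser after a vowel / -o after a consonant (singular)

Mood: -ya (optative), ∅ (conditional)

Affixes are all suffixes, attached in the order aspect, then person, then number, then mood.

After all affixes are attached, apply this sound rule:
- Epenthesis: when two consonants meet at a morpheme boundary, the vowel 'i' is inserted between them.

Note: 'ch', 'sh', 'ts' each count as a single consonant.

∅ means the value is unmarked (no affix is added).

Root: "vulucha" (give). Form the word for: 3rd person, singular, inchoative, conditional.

vuluchaloevo

Attach aspect inchoative -lo → vuluchalo.
Attach person 3rd person -ev → vuluchaloev.
Attach number singular -o (after consonant 'v') → vuluchaloevo.
mood = conditional: zero marking, form stays vuluchaloevo.
Epenthesis: no change.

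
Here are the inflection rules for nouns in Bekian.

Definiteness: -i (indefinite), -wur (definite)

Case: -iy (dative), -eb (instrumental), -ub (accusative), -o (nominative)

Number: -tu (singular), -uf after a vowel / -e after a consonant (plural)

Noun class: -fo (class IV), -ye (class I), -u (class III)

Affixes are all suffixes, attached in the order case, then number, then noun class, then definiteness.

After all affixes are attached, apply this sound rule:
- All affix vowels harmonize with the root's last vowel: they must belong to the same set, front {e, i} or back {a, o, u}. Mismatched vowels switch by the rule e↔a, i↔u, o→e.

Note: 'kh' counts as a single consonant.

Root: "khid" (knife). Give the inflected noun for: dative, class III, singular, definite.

Attach case dative -iy → khidiy.
Attach number singular -tu → khidiytu.
Attach noun class class III -u → khidiytuu.
Attach definiteness definite -wur → khidiytuuwur.
Apply vowel harmony: khidiytuuwur → khidiytiiwir.

khidiytiiwir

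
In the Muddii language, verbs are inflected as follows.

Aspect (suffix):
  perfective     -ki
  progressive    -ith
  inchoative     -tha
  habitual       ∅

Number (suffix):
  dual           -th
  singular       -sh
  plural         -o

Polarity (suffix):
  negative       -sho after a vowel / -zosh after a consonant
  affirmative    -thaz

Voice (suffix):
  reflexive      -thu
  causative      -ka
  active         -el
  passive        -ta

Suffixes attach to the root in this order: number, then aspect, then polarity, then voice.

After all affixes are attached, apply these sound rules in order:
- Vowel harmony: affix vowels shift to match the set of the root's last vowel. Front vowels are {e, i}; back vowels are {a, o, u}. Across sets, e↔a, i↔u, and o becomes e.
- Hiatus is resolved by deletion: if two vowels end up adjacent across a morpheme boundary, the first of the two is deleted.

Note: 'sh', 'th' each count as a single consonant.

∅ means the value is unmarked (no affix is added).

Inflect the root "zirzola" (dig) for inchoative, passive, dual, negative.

zirzolaththashota

Attach number dual -th → zirzolath.
Attach aspect inchoative -tha → zirzolaththa.
Attach polarity negative -sho (after vowel 'a') → zirzolaththasho.
Attach voice passive -ta → zirzolaththashota.
Vowel harmony: no change.
Vowel deletion: no change.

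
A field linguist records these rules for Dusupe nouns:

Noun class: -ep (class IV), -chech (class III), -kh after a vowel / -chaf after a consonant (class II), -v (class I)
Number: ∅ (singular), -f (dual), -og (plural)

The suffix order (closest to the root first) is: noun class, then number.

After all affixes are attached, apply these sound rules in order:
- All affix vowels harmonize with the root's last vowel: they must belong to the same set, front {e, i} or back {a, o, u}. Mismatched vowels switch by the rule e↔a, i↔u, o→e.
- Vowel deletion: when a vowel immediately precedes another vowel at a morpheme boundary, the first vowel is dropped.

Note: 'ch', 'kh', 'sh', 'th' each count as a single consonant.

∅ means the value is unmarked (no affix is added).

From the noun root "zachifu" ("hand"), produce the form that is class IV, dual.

Attach noun class class IV -ep → zachifuep.
Attach number dual -f → zachifuepf.
Apply vowel harmony: zachifuepf → zachifuapf.
Apply vowel deletion: zachifuapf → zachifapf.

zachifapf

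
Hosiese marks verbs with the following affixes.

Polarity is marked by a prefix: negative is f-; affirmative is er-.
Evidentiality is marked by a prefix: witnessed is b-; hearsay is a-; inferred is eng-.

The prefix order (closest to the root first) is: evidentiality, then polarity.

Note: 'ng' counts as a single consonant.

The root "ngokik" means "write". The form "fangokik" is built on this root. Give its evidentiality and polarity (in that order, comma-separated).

Segment: f-a-ngokik.
evidentiality: a- → hearsay.
polarity: f- → negative.

hearsay, negative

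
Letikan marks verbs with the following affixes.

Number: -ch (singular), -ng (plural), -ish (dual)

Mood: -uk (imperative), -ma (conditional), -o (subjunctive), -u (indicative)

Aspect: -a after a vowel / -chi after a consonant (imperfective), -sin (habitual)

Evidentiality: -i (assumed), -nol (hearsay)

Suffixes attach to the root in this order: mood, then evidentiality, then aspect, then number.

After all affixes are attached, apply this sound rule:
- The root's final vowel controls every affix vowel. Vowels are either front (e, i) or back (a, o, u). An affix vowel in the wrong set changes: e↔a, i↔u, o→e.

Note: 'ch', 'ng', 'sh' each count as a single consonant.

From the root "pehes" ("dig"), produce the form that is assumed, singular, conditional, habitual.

pehesmeisinch

Attach mood conditional -ma → pehesma.
Attach evidentiality assumed -i → pehesmai.
Attach aspect habitual -sin → pehesmaisin.
Attach number singular -ch → pehesmaisinch.
Apply vowel harmony: pehesmaisinch → pehesmeisinch.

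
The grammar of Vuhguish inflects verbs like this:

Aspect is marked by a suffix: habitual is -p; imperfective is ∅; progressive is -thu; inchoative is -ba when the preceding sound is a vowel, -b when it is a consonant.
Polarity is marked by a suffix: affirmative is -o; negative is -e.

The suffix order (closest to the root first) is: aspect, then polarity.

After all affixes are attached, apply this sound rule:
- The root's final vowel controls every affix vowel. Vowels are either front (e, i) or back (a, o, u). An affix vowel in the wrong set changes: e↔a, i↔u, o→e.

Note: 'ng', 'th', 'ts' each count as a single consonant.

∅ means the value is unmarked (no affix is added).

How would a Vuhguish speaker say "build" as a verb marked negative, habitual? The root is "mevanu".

mevanupa

Attach aspect habitual -p → mevanup.
Attach polarity negative -e → mevanupe.
Apply vowel harmony: mevanupe → mevanupa.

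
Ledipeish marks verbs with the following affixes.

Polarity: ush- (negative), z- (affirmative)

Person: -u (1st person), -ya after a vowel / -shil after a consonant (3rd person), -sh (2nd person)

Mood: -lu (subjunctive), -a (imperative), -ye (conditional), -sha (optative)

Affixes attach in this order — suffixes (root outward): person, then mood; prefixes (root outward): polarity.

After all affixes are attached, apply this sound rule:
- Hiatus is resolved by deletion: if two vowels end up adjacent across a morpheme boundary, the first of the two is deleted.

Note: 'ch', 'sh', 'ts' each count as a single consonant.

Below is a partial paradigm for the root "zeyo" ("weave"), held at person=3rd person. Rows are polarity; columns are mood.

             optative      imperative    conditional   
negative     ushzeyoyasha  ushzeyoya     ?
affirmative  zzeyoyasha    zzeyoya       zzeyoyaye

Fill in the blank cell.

ushzeyoyaye

Attach polarity negative ush- → ushzeyo.
Attach person 3rd person -ya (after vowel 'o') → ushzeyoya.
Attach mood conditional -ye → ushzeyoyaye.
Vowel deletion: no change.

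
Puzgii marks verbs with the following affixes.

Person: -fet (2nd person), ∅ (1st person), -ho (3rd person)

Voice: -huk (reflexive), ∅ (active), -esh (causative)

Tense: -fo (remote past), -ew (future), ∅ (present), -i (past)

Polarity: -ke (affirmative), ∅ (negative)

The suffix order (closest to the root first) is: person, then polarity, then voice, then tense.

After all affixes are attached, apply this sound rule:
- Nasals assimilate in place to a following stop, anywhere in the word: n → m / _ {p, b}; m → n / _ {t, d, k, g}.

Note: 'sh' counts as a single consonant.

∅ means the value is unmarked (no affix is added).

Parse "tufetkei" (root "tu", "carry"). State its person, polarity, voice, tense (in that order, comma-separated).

Segment: tu-fet-ke-i.
person: -fet → 2nd person.
polarity: -ke → affirmative.
voice: ∅ → active.
tense: -i → past.

2nd person, affirmative, active, past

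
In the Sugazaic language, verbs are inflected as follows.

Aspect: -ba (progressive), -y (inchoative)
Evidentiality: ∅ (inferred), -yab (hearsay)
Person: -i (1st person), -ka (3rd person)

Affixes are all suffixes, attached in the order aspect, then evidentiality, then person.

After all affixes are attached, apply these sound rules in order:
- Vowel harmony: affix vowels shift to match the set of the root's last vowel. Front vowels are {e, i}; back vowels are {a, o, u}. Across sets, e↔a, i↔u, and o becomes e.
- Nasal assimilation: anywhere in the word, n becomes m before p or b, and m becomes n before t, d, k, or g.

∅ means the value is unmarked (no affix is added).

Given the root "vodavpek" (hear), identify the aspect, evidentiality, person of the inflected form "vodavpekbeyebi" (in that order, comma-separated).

Segment: vodavpek-ba-yab-i.
aspect: -ba → progressive.
evidentiality: -yab → hearsay.
person: -i → 1st person.

progressive, hearsay, 1st person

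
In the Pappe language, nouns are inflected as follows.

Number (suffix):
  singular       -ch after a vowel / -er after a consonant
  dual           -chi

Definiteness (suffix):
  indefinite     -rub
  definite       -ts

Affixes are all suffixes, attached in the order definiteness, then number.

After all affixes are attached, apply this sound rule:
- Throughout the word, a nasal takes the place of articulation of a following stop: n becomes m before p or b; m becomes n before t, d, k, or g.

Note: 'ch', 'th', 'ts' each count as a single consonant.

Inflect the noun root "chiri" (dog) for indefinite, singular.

Attach definiteness indefinite -rub → chirirub.
Attach number singular -er (after consonant 'b') → chiriruber.
Nasal assimilation: no change.

chiriruber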